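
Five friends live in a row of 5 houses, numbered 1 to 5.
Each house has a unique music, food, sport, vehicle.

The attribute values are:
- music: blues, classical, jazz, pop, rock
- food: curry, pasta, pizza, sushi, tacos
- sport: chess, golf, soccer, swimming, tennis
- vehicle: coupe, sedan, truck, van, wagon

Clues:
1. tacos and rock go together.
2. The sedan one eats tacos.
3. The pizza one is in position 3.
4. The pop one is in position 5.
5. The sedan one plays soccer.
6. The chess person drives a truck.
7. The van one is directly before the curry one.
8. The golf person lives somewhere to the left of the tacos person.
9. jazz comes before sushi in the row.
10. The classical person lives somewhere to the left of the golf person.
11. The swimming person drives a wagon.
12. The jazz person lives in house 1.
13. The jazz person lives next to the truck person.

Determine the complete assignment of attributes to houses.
Solution:

House | Music | Food | Sport | Vehicle
--------------------------------------
  1   | jazz | pasta | tennis | van
  2   | classical | curry | chess | truck
  3   | blues | pizza | golf | coupe
  4   | rock | tacos | soccer | sedan
  5   | pop | sushi | swimming | wagon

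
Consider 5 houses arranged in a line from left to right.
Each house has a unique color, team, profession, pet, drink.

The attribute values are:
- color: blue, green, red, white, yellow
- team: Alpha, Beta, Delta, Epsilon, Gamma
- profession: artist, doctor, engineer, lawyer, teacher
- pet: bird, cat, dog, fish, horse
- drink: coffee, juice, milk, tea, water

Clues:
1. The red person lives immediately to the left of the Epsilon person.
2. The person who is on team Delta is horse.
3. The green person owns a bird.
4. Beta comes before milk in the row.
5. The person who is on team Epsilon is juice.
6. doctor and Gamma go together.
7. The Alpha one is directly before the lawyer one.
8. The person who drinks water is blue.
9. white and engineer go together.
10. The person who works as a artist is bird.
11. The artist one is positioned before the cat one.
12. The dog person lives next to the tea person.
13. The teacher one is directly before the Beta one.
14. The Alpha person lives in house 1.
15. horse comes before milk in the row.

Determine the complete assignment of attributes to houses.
Solution:

House | Color | Team | Profession | Pet | Drink
-----------------------------------------------
  1   | blue | Alpha | teacher | dog | water
  2   | red | Beta | lawyer | fish | tea
  3   | green | Epsilon | artist | bird | juice
  4   | white | Delta | engineer | horse | coffee
  5   | yellow | Gamma | doctor | cat | milk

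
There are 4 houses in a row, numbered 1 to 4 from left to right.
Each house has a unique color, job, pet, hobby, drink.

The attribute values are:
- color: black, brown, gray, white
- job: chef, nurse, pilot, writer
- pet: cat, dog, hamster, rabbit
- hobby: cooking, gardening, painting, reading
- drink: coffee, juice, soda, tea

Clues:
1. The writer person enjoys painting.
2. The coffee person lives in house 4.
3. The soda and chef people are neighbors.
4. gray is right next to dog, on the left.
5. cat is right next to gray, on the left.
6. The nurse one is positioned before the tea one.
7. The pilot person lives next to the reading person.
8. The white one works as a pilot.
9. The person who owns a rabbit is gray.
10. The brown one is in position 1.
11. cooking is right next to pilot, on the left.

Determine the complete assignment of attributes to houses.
Solution:

House | Color | Job | Pet | Hobby | Drink
-----------------------------------------
  1   | brown | nurse | hamster | cooking | juice
  2   | white | pilot | cat | gardening | soda
  3   | gray | chef | rabbit | reading | tea
  4   | black | writer | dog | painting | coffee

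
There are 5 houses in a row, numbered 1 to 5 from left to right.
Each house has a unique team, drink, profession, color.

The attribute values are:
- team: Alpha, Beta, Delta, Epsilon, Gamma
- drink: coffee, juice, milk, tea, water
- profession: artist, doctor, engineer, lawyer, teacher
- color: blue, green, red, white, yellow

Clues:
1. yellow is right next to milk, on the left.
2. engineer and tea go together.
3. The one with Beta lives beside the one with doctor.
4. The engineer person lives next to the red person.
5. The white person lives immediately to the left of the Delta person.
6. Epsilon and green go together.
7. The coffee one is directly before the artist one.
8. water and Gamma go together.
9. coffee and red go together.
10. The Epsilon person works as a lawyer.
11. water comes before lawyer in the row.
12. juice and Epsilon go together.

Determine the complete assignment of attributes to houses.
Solution:

House | Team | Drink | Profession | Color
-----------------------------------------
  1   | Beta | tea | engineer | white
  2   | Delta | coffee | doctor | red
  3   | Gamma | water | artist | yellow
  4   | Alpha | milk | teacher | blue
  5   | Epsilon | juice | lawyer | green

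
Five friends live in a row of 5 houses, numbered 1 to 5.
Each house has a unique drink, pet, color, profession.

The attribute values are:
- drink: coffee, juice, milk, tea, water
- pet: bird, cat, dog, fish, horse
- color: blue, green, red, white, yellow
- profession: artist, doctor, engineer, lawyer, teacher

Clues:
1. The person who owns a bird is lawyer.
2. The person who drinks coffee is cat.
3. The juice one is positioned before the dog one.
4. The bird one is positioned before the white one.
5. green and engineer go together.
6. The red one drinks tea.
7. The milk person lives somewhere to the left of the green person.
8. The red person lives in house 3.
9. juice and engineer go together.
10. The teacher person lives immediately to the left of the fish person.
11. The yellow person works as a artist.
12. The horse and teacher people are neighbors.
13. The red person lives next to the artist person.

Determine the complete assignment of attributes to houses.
Solution:

House | Drink | Pet | Color | Profession
----------------------------------------
  1   | milk | bird | blue | lawyer
  2   | juice | horse | green | engineer
  3   | tea | dog | red | teacher
  4   | water | fish | yellow | artist
  5   | coffee | cat | white | doctor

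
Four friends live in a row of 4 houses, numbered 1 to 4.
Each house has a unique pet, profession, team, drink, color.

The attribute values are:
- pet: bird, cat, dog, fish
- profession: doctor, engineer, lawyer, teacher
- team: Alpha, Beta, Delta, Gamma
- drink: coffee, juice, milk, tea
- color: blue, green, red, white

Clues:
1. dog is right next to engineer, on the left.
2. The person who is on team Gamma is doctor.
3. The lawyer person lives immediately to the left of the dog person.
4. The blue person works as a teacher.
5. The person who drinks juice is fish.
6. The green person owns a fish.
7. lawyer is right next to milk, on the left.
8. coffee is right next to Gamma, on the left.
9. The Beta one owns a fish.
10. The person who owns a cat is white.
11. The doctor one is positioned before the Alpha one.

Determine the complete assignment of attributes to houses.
Solution:

House | Pet | Profession | Team | Drink | Color
-----------------------------------------------
  1   | cat | lawyer | Delta | coffee | white
  2   | dog | doctor | Gamma | milk | red
  3   | fish | engineer | Beta | juice | green
  4   | bird | teacher | Alpha | tea | blue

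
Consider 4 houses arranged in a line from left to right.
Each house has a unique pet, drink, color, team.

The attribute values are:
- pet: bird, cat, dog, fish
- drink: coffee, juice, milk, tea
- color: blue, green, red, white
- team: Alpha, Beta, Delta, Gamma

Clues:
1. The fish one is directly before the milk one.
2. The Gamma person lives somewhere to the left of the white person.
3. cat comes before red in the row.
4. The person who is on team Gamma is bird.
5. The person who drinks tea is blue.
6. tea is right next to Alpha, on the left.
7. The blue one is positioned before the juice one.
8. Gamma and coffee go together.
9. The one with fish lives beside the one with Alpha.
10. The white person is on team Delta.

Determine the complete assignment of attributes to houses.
Solution:

House | Pet | Drink | Color | Team
----------------------------------
  1   | fish | tea | blue | Beta
  2   | cat | milk | green | Alpha
  3   | bird | coffee | red | Gamma
  4   | dog | juice | white | Delta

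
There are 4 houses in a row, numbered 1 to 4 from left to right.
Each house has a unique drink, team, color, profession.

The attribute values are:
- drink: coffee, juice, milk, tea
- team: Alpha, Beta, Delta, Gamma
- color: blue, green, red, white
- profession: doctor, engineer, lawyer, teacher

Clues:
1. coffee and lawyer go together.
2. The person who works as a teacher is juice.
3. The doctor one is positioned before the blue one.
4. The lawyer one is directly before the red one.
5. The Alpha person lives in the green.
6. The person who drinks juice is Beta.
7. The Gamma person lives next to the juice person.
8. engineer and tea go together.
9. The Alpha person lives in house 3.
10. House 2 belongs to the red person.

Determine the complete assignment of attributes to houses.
Solution:

House | Drink | Team | Color | Profession
-----------------------------------------
  1   | coffee | Gamma | white | lawyer
  2   | juice | Beta | red | teacher
  3   | milk | Alpha | green | doctor
  4   | tea | Delta | blue | engineer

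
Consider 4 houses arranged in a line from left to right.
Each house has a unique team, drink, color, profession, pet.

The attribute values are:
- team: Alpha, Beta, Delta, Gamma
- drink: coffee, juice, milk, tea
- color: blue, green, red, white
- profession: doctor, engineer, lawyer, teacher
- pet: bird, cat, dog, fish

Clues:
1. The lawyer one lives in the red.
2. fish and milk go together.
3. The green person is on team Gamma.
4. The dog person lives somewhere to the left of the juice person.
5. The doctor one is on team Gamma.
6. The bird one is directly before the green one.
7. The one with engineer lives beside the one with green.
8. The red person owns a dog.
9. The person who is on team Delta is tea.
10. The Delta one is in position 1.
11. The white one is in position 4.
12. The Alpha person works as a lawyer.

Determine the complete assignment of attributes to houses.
Solution:

House | Team | Drink | Color | Profession | Pet
-----------------------------------------------
  1   | Delta | tea | blue | engineer | bird
  2   | Gamma | milk | green | doctor | fish
  3   | Alpha | coffee | red | lawyer | dog
  4   | Beta | juice | white | teacher | cat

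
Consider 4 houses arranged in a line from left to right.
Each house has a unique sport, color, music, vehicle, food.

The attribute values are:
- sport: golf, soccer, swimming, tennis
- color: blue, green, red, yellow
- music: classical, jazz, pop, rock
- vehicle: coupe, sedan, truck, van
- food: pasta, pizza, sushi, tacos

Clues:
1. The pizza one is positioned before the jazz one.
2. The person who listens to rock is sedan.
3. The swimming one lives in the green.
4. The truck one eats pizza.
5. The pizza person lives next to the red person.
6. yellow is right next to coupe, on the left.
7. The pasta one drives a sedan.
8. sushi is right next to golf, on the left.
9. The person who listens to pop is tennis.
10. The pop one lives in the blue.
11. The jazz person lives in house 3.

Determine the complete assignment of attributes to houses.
Solution:

House | Sport | Color | Music | Vehicle | Food
----------------------------------------------
  1   | tennis | blue | pop | van | sushi
  2   | golf | yellow | classical | truck | pizza
  3   | soccer | red | jazz | coupe | tacos
  4   | swimming | green | rock | sedan | pasta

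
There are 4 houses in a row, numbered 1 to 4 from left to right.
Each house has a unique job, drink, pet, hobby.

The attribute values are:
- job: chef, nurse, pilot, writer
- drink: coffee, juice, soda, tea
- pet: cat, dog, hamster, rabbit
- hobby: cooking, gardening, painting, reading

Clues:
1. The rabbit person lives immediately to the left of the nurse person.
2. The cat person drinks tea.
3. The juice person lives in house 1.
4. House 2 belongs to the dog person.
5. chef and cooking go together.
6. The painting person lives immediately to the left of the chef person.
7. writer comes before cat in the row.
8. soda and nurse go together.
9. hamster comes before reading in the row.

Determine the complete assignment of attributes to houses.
Solution:

House | Job | Drink | Pet | Hobby
---------------------------------
  1   | writer | juice | rabbit | gardening
  2   | nurse | soda | dog | painting
  3   | chef | coffee | hamster | cooking
  4   | pilot | tea | cat | reading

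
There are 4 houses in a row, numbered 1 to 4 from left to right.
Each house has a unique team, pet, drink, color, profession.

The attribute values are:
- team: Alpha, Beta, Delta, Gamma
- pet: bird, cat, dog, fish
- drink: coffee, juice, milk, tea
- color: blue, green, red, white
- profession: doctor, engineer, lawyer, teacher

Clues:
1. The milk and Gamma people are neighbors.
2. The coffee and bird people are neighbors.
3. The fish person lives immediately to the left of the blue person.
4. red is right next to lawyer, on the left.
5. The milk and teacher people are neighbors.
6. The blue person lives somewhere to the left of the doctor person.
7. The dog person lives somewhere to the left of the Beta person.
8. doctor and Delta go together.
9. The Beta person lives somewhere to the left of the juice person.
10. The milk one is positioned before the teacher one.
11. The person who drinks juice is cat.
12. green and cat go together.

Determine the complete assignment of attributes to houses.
Solution:

House | Team | Pet | Drink | Color | Profession
-----------------------------------------------
  1   | Alpha | dog | milk | white | engineer
  2   | Gamma | fish | coffee | red | teacher
  3   | Beta | bird | tea | blue | lawyer
  4   | Delta | cat | juice | green | doctor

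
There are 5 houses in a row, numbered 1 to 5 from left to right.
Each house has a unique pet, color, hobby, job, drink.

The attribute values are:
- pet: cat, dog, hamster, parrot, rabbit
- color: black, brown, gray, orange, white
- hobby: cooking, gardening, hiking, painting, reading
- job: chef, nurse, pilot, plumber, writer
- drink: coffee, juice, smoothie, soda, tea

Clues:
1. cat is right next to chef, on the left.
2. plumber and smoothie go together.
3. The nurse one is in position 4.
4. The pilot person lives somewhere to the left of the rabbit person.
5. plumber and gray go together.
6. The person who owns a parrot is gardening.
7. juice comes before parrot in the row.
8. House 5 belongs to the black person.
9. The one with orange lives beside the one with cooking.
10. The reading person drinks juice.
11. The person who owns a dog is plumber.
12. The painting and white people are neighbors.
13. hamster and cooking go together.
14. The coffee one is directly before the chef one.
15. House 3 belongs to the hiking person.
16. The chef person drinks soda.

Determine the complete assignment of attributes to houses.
Solution:

House | Pet | Color | Hobby | Job | Drink
-----------------------------------------
  1   | cat | orange | painting | pilot | coffee
  2   | hamster | white | cooking | chef | soda
  3   | dog | gray | hiking | plumber | smoothie
  4   | rabbit | brown | reading | nurse | juice
  5   | parrot | black | gardening | writer | tea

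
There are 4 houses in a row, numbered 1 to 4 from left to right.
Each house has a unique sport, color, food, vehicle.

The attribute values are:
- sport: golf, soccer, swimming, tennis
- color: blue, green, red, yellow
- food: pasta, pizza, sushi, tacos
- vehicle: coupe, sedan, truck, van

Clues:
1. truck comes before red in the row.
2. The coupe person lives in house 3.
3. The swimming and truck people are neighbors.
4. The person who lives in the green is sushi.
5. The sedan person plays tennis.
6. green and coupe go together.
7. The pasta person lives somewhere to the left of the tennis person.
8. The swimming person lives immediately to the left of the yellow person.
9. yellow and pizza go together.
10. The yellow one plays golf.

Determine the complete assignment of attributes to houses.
Solution:

House | Sport | Color | Food | Vehicle
--------------------------------------
  1   | swimming | blue | pasta | van
  2   | golf | yellow | pizza | truck
  3   | soccer | green | sushi | coupe
  4   | tennis | red | tacos | sedan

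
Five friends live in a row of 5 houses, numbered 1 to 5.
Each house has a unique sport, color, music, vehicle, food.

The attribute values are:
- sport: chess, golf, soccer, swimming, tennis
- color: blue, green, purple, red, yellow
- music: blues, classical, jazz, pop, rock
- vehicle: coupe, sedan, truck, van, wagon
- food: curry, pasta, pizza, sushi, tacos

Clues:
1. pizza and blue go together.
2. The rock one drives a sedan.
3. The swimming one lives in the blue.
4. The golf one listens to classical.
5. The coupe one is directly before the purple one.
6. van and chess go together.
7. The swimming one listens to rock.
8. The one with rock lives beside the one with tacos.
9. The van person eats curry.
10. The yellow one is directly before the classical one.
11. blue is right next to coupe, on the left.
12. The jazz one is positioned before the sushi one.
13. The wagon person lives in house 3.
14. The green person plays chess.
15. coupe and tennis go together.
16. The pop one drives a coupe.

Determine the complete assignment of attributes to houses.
Solution:

House | Sport | Color | Music | Vehicle | Food
----------------------------------------------
  1   | swimming | blue | rock | sedan | pizza
  2   | tennis | yellow | pop | coupe | tacos
  3   | golf | purple | classical | wagon | pasta
  4   | chess | green | jazz | van | curry
  5   | soccer | red | blues | truck | sushi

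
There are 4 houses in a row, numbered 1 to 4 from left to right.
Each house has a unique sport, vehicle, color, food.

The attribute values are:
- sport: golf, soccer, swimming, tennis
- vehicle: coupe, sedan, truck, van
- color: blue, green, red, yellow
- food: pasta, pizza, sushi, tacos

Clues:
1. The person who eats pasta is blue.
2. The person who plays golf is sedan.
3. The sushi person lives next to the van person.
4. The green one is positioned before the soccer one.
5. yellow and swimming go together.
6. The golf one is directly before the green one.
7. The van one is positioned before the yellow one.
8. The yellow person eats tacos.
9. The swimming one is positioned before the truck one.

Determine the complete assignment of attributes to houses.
Solution:

House | Sport | Vehicle | Color | Food
--------------------------------------
  1   | golf | sedan | red | sushi
  2   | tennis | van | green | pizza
  3   | swimming | coupe | yellow | tacos
  4   | soccer | truck | blue | pasta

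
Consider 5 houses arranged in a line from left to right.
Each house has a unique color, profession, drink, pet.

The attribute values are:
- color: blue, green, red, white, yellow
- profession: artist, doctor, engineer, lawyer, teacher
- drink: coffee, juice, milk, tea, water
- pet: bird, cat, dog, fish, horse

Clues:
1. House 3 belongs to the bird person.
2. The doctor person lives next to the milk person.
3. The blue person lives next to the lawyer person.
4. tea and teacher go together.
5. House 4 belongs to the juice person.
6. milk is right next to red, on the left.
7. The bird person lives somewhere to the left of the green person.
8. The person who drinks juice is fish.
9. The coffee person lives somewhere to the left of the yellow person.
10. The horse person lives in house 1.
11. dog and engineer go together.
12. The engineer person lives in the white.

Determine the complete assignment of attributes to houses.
Solution:

House | Color | Profession | Drink | Pet
----------------------------------------
  1   | blue | doctor | coffee | horse
  2   | yellow | lawyer | milk | cat
  3   | red | teacher | tea | bird
  4   | green | artist | juice | fish
  5   | white | engineer | water | dog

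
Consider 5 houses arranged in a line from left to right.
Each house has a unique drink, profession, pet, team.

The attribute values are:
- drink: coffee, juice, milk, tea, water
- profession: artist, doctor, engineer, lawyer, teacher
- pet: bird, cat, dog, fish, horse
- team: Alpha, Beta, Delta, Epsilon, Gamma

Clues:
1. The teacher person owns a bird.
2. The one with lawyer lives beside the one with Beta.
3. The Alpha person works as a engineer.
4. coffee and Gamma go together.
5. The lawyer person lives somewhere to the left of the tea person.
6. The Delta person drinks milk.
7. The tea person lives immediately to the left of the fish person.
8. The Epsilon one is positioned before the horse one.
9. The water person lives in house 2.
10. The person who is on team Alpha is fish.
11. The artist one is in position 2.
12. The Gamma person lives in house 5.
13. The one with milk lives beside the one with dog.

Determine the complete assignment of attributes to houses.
Solution:

House | Drink | Profession | Pet | Team
---------------------------------------
  1   | milk | lawyer | cat | Delta
  2   | water | artist | dog | Beta
  3   | tea | teacher | bird | Epsilon
  4   | juice | engineer | fish | Alpha
  5   | coffee | doctor | horse | Gamma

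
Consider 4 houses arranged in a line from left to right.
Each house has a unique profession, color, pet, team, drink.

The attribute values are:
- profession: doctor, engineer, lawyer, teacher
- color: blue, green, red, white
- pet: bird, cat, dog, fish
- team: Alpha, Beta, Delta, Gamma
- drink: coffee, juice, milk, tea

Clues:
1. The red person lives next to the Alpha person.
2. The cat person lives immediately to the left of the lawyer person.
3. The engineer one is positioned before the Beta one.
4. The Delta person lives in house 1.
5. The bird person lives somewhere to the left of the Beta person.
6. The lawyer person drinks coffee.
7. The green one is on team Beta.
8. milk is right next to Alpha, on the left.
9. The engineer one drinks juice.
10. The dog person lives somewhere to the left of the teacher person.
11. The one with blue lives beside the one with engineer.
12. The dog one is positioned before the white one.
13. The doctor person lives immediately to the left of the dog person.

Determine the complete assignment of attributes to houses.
Solution:

House | Profession | Color | Pet | Team | Drink
-----------------------------------------------
  1   | doctor | red | cat | Delta | milk
  2   | lawyer | blue | dog | Alpha | coffee
  3   | engineer | white | bird | Gamma | juice
  4   | teacher | green | fish | Beta | tea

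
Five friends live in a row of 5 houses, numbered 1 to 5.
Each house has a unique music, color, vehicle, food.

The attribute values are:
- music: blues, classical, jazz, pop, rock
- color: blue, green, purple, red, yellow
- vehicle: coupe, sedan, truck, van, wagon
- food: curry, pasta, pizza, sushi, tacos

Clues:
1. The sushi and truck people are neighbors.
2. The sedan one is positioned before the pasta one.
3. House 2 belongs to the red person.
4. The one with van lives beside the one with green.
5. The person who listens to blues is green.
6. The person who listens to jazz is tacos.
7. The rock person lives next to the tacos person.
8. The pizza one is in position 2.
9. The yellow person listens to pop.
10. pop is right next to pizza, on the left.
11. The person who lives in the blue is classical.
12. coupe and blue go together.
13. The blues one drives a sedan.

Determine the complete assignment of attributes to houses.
Solution:

House | Music | Color | Vehicle | Food
--------------------------------------
  1   | pop | yellow | wagon | sushi
  2   | rock | red | truck | pizza
  3   | jazz | purple | van | tacos
  4   | blues | green | sedan | curry
  5   | classical | blue | coupe | pasta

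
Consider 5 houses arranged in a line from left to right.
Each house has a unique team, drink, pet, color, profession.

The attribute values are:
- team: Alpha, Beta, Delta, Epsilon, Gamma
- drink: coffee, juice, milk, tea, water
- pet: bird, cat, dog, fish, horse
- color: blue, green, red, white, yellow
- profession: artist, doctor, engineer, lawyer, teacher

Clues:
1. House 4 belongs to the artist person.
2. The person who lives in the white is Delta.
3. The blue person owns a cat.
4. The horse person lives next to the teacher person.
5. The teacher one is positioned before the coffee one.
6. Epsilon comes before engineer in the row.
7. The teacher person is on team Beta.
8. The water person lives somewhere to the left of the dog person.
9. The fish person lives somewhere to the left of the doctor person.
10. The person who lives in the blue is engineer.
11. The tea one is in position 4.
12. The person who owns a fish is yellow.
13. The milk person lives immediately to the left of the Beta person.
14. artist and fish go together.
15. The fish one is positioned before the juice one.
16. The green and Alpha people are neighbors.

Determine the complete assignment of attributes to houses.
Solution:

House | Team | Drink | Pet | Color | Profession
-----------------------------------------------
  1   | Epsilon | milk | horse | red | lawyer
  2   | Beta | water | bird | green | teacher
  3   | Alpha | coffee | cat | blue | engineer
  4   | Gamma | tea | fish | yellow | artist
  5   | Delta | juice | dog | white | doctor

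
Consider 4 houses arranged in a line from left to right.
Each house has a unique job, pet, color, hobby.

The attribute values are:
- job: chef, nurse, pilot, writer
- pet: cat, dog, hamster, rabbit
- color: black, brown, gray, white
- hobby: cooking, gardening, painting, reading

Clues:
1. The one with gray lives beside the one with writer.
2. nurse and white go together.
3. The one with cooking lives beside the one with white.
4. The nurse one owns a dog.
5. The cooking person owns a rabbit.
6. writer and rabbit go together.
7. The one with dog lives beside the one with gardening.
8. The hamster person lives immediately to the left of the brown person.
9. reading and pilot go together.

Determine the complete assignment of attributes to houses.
Solution:

House | Job | Pet | Color | Hobby
---------------------------------
  1   | pilot | hamster | gray | reading
  2   | writer | rabbit | brown | cooking
  3   | nurse | dog | white | painting
  4   | chef | cat | black | gardening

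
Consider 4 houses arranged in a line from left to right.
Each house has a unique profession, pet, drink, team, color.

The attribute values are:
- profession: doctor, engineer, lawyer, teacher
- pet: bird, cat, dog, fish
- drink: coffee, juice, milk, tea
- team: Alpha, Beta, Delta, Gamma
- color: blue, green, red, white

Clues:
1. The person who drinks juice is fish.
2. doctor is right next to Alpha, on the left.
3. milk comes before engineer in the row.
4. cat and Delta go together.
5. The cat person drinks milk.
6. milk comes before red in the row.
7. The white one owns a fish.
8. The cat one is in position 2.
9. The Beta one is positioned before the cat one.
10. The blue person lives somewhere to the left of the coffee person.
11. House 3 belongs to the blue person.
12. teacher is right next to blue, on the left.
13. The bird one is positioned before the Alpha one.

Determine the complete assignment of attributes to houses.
Solution:

House | Profession | Pet | Drink | Team | Color
-----------------------------------------------
  1   | lawyer | fish | juice | Beta | white
  2   | teacher | cat | milk | Delta | green
  3   | doctor | bird | tea | Gamma | blue
  4   | engineer | dog | coffee | Alpha | red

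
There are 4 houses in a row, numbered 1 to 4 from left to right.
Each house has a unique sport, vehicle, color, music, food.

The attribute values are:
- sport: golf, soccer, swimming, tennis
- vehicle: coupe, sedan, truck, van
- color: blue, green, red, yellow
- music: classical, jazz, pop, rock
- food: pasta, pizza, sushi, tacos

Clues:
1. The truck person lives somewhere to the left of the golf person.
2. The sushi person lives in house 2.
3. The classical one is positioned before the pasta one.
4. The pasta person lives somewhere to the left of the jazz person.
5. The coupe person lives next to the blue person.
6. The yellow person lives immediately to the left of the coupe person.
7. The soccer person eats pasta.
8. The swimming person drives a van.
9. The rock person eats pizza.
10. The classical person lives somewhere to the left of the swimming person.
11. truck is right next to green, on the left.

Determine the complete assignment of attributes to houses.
Solution:

House | Sport | Vehicle | Color | Music | Food
----------------------------------------------
  1   | tennis | truck | yellow | rock | pizza
  2   | golf | coupe | green | classical | sushi
  3   | soccer | sedan | blue | pop | pasta
  4   | swimming | van | red | jazz | tacos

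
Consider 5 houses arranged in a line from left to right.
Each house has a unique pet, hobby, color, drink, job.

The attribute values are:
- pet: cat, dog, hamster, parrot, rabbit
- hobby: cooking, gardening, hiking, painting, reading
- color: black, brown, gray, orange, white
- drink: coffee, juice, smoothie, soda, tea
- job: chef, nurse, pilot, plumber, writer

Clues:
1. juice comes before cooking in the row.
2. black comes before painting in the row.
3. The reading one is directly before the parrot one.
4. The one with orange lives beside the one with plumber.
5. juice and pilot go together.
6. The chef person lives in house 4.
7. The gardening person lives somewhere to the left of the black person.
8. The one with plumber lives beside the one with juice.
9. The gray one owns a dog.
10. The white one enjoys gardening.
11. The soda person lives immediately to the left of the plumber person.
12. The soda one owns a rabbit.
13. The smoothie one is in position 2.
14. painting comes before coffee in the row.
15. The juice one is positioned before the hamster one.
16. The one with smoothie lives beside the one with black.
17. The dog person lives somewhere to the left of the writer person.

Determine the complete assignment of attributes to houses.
Solution:

House | Pet | Hobby | Color | Drink | Job
-----------------------------------------
  1   | rabbit | reading | orange | soda | nurse
  2   | parrot | gardening | white | smoothie | plumber
  3   | cat | hiking | black | juice | pilot
  4   | dog | painting | gray | tea | chef
  5   | hamster | cooking | brown | coffee | writer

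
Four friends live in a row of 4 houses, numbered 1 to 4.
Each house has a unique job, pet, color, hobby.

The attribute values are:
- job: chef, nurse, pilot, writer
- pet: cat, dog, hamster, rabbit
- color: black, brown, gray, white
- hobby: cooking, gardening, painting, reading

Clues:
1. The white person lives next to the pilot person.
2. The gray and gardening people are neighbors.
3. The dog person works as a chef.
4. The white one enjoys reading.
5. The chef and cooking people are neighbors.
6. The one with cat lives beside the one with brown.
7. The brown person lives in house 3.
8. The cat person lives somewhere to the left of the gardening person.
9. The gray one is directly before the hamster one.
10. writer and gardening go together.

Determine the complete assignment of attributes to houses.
Solution:

House | Job | Pet | Color | Hobby
---------------------------------
  1   | chef | dog | white | reading
  2   | pilot | cat | gray | cooking
  3   | writer | hamster | brown | gardening
  4   | nurse | rabbit | black | painting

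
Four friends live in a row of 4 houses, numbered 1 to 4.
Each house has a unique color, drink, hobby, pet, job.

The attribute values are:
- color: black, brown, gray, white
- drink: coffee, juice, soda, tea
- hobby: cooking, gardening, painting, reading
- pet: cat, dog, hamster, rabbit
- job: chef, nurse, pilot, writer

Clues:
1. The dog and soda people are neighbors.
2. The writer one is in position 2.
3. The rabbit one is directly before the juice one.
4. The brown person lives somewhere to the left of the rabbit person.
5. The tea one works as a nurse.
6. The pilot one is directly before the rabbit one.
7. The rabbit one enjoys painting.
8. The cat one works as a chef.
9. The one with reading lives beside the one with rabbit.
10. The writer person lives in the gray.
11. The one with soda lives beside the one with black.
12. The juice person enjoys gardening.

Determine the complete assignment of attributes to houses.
Solution:

House | Color | Drink | Hobby | Pet | Job
-----------------------------------------
  1   | brown | coffee | reading | dog | pilot
  2   | gray | soda | painting | rabbit | writer
  3   | black | juice | gardening | cat | chef
  4   | white | tea | cooking | hamster | nurse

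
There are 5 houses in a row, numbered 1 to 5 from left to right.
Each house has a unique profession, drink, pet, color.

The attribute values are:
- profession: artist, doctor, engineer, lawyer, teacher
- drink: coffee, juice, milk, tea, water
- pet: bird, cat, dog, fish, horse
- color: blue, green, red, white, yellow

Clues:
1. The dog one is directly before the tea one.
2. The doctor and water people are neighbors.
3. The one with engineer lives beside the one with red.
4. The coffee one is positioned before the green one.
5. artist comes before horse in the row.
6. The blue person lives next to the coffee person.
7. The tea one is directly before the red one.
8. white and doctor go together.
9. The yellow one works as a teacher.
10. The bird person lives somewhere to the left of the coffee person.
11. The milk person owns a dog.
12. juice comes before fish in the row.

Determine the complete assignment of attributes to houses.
Solution:

House | Profession | Drink | Pet | Color
----------------------------------------
  1   | teacher | milk | dog | yellow
  2   | engineer | tea | bird | blue
  3   | artist | coffee | cat | red
  4   | doctor | juice | horse | white
  5   | lawyer | water | fish | green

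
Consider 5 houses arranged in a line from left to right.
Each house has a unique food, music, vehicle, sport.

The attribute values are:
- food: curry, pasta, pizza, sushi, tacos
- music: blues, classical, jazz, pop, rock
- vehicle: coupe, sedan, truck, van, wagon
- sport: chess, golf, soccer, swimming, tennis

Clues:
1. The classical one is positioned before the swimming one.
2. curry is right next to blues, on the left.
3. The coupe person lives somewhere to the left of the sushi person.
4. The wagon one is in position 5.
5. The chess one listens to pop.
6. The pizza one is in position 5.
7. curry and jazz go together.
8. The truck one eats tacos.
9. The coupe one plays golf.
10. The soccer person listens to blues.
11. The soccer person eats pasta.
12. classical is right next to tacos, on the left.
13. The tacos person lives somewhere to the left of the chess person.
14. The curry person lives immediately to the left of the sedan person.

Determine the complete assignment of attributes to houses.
Solution:

House | Food | Music | Vehicle | Sport
--------------------------------------
  1   | curry | jazz | coupe | golf
  2   | pasta | blues | sedan | soccer
  3   | sushi | classical | van | tennis
  4   | tacos | rock | truck | swimming
  5   | pizza | pop | wagon | chess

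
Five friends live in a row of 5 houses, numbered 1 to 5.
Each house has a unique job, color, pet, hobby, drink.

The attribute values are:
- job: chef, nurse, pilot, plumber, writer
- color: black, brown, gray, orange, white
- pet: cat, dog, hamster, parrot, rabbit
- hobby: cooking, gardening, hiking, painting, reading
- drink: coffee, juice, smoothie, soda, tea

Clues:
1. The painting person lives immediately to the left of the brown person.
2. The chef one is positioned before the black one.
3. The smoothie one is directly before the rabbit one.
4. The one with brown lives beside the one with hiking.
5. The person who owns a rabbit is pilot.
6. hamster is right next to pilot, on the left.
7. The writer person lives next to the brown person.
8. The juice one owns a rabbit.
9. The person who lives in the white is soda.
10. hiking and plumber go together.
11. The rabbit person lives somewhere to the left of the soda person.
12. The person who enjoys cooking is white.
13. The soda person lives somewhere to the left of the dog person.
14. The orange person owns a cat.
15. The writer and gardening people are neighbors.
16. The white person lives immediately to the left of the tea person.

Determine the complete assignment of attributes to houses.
Solution:

House | Job | Color | Pet | Hobby | Drink
-----------------------------------------
  1   | writer | gray | hamster | painting | smoothie
  2   | pilot | brown | rabbit | gardening | juice
  3   | plumber | orange | cat | hiking | coffee
  4   | chef | white | parrot | cooking | soda
  5   | nurse | black | dog | reading | tea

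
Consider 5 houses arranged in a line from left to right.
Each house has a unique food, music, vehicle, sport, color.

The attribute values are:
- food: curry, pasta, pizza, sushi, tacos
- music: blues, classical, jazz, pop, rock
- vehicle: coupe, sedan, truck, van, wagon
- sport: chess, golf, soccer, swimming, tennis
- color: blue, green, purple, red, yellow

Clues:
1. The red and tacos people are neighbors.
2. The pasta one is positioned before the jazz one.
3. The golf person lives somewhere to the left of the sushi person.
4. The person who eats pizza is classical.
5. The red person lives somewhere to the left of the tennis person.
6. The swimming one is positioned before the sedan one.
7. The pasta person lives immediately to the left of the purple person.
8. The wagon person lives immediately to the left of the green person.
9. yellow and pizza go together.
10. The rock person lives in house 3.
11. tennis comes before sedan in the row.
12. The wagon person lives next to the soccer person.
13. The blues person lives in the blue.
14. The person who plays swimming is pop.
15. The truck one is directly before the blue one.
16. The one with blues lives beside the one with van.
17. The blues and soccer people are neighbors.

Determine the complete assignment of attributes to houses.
Solution:

House | Food | Music | Vehicle | Sport | Color
----------------------------------------------
  1   | curry | pop | truck | swimming | red
  2   | tacos | blues | wagon | golf | blue
  3   | pasta | rock | van | soccer | green
  4   | sushi | jazz | coupe | tennis | purple
  5   | pizza | classical | sedan | chess | yellow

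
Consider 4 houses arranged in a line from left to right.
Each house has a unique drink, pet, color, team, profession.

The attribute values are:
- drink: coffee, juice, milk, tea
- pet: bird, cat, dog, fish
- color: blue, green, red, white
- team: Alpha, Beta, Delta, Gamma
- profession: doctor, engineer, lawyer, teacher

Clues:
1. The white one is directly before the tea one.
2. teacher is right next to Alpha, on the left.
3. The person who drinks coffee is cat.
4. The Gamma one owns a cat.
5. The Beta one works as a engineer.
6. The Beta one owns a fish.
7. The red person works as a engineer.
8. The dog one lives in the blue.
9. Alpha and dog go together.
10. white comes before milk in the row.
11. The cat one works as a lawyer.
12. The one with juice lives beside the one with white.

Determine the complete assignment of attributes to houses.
Solution:

House | Drink | Pet | Color | Team | Profession
-----------------------------------------------
  1   | juice | fish | red | Beta | engineer
  2   | coffee | cat | white | Gamma | lawyer
  3   | tea | bird | green | Delta | teacher
  4   | milk | dog | blue | Alpha | doctor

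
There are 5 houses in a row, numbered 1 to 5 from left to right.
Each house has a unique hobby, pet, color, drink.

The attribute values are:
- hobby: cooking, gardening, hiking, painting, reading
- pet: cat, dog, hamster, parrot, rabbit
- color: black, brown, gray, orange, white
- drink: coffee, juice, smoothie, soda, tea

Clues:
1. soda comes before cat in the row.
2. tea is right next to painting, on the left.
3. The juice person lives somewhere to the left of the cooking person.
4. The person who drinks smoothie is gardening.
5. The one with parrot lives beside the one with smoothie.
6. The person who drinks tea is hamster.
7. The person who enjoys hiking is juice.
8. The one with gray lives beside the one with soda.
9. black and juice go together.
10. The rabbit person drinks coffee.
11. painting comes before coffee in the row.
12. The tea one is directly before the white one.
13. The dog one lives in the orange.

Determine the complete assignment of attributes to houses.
Solution:

House | Hobby | Pet | Color | Drink
-----------------------------------
  1   | reading | hamster | gray | tea
  2   | painting | parrot | white | soda
  3   | gardening | dog | orange | smoothie
  4   | hiking | cat | black | juice
  5   | cooking | rabbit | brown | coffee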